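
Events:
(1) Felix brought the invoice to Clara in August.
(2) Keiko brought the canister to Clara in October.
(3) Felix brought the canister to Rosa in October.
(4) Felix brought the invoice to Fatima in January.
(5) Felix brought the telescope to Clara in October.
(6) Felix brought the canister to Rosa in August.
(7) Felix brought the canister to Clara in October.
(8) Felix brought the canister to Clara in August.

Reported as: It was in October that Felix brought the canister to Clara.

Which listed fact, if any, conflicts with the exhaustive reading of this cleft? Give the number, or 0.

8

The cleft puts "in October" in focus and presupposes the open proposition with Felix as agent and the canister as thing and Clara as recipient.
The exhaustive reading says no other setting fits that background.
Fact (8) shares the background but with setting = in August; exhaustivity is violated.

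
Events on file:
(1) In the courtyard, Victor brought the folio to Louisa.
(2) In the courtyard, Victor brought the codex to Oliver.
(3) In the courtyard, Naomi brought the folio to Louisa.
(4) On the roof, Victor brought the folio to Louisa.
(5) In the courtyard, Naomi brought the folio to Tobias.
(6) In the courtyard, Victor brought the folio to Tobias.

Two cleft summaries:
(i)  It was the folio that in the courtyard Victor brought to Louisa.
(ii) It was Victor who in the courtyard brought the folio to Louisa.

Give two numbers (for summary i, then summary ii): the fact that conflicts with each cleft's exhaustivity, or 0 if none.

Summary (i) focuses "the folio" (the thing); background same agent, recipient, setting (Victor / Louisa / in the courtyard). No fact matches that background with a different thing, so 0.
Summary (ii) focuses "Victor" (the agent); background same thing, recipient, setting (the folio / Louisa / in the courtyard). Fact (3) matches that background with agent = Naomi — refutes (ii).

0, 3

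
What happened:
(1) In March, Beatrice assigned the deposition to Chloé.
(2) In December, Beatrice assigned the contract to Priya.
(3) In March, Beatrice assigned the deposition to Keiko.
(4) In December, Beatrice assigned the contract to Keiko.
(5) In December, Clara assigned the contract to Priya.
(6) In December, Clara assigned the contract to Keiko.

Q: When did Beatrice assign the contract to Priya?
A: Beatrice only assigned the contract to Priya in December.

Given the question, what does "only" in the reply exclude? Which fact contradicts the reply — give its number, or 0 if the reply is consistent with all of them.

0

Answering "When did ...?" puts focus on the setting — here, "in December".
"Only" then excludes alternative settings while the background — same agent, thing, recipient (Beatrice / the contract / Priya) — is held fixed.
No listed fact shares that background with another setting. Nothing contradicts the reply.
(Fact (4) would refute a reading with focus on the recipient — but that is not what the question asks.)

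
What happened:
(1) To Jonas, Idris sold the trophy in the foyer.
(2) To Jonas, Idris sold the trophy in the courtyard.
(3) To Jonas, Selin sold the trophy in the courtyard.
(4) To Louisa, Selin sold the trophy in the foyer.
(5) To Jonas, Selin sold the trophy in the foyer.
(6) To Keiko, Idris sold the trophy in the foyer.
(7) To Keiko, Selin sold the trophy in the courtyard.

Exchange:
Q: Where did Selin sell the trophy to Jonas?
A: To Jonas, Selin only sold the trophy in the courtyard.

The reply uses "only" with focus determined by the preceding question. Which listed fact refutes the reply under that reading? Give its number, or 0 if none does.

The question "Where did ...?" targets the setting, so in the reply the focus falls on "in the courtyard".
So "only" ranges over settings; the rest (agent = Selin, thing = the trophy, recipient = Jonas) is presupposed.
Fact (5) keeps agent = Selin, thing = the trophy, recipient = Jonas but has setting = in the foyer; that refutes the reply.
(Fact (7) would refute a reading with focus on the recipient — but that is not what the question asks.)

5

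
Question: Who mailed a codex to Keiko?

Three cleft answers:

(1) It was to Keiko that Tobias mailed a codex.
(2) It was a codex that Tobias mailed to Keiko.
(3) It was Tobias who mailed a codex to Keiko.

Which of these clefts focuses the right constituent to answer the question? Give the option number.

The question word "who" targets the subject (agent).
Option (1) clefts "to Keiko" — the recipient, not what was asked.
Option (2) clefts "a codex" — the direct object, not what was asked.
Option (3) clefts "Tobias" — that matches what the question asks about.
So the congruent reply is (3).

3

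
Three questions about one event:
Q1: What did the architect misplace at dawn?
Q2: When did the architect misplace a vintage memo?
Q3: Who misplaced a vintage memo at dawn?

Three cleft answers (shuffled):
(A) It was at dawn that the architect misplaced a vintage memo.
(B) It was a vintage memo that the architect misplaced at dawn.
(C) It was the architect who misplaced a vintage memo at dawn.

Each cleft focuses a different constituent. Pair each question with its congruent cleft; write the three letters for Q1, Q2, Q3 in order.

Q1 asks about the direct object; cleft (B) focuses "a vintage memo", which is the direct object — so Q1 → B.
Q2 asks about the time; cleft (A) focuses "at dawn", which is the time — so Q2 → A.
Q3 asks about the subject (agent); cleft (C) focuses "the architect", which is the subject (agent) — so Q3 → C.
Mapping: Q1→B, Q2→A, Q3→C.

BAC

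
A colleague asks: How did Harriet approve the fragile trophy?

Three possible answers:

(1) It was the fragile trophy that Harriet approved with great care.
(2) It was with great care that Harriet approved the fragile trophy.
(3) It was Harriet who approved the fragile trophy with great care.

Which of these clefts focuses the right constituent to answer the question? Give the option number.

The question word "how" targets the manner.
Option (1) clefts "the fragile trophy" — the direct object, not what was asked.
Option (2) clefts "with great care" — that matches what the question asks about.
Option (3) clefts "Harriet" — the subject (agent), not what was asked.
So the congruent reply is (2).

2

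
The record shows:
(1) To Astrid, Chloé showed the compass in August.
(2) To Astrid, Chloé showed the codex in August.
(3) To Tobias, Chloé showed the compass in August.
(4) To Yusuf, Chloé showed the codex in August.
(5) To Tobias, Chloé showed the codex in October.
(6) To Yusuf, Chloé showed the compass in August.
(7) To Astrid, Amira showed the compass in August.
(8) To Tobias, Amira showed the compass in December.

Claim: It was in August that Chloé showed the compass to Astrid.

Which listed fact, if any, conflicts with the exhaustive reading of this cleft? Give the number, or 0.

0

Focus of the cleft: "in August" (the setting). Presupposed background: Chloé as agent and the compass as thing and Astrid as recipient.
Exhaustivity: in August is the only setting satisfying that background.
Every other fact differs from the presupposition on some backgrounded slot, so none challenges the exhaustivity.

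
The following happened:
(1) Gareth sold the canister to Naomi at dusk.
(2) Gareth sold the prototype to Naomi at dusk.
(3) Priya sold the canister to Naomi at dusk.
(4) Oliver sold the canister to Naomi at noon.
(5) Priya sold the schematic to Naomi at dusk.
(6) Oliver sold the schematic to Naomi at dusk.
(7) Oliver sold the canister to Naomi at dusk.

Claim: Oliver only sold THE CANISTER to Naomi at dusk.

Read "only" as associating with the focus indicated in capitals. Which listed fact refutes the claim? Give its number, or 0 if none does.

6

Focus (in capitals) is "the canister" — the thing. "Only" excludes alternative things while holding fixed same agent, recipient, setting (Oliver / Naomi / at dusk).
Fact (6) shares the background but differs in thing (the schematic) — a counterexample.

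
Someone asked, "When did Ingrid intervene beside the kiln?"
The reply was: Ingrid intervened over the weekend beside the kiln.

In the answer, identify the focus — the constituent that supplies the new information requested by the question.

over the weekend

The wh-word "when" asks about the time.
In the answer, "Ingrid" and "beside the kiln" are given — repeated from the question.
The constituent filling the time gap is "over the weekend"; that is the focus and would carry nuclear stress.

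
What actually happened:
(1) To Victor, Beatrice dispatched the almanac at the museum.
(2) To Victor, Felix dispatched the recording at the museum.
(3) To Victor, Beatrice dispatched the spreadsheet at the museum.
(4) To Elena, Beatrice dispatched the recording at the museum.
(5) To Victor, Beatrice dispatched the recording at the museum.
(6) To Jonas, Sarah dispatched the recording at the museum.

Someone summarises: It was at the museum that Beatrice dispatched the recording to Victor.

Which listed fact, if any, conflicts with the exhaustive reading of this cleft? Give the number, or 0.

0

Focus of the cleft: "at the museum" (the setting). Presupposed background: Beatrice as agent and the recording as thing and Victor as recipient.
Exhaustivity: at the museum is the only setting satisfying that background.
Every other fact differs from the presupposition on some backgrounded slot, so none challenges the exhaustivity.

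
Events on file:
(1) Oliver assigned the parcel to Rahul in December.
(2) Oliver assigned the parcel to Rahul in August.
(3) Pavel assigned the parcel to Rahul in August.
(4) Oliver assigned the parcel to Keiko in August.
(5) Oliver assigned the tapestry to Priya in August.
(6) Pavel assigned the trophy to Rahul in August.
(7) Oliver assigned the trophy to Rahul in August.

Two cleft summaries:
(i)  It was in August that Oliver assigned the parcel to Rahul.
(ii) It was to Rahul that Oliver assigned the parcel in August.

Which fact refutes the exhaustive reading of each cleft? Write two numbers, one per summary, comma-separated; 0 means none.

Summary (i) focuses "in August" (the setting); background Oliver as agent and the parcel as thing and Rahul as recipient. Fact (1) matches that background with setting = in December — refutes (i).
Summary (ii) focuses "Rahul" (the recipient); background Oliver as agent and the parcel as thing and in August as setting. Fact (4) matches that background with recipient = Keiko — refutes (ii).

1, 4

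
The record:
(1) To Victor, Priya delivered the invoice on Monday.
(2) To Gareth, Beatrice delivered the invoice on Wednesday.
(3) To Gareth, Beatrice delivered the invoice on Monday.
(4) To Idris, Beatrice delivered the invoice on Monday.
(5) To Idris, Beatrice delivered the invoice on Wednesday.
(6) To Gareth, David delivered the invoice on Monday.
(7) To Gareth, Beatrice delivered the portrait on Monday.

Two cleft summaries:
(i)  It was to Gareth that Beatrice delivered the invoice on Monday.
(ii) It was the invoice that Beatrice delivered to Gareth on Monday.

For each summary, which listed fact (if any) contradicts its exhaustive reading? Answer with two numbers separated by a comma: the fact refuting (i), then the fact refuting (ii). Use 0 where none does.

4, 7

(i): focus "Gareth". Looking for same agent, thing, setting (Beatrice / the invoice / on Monday) with some other recipient — fact (4) has Idris there. Refuted.
(ii): focus "the invoice". Looking for same agent, recipient, setting (Beatrice / Gareth / on Monday) with some other thing — fact (7) has the portrait there. Refuted.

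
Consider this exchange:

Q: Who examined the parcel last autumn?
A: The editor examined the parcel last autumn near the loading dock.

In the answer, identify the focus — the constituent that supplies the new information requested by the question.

the editor

The wh-word "who" asks about the subject (agent).
In the answer, "the parcel" and "last autumn" are given — repeated from the question.
"near the loading dock" is also new, but it specifies the location, which is not what the question asks about — so it is not the focus.
The constituent filling the subject (agent) gap is "the editor"; that is the focus.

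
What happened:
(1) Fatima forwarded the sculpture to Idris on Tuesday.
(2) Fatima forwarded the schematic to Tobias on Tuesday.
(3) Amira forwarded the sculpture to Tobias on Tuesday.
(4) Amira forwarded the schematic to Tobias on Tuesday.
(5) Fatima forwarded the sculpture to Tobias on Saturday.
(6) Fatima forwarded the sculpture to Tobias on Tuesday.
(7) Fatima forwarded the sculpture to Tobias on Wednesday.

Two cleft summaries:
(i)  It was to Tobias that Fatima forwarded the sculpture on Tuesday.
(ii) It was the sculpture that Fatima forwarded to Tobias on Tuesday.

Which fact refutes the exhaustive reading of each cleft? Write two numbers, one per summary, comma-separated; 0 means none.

Summary (i) focuses "Tobias" (the recipient); background same agent, thing, setting (Fatima / the sculpture / on Tuesday). Fact (1) matches that background with recipient = Idris — refutes (i).
Summary (ii) focuses "the sculpture" (the thing); background same agent, recipient, setting (Fatima / Tobias / on Tuesday). Fact (2) matches that background with thing = the schematic — refutes (ii).

1, 2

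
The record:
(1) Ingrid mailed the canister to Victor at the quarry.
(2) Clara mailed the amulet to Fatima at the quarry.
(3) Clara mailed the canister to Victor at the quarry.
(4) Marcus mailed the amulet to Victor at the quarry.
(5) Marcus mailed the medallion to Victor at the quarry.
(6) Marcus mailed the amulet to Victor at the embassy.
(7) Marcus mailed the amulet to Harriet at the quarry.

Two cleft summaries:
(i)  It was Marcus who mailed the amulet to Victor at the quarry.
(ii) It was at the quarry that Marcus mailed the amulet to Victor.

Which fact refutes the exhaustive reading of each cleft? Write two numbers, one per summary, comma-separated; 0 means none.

(i): focus "Marcus". No fact shares same thing, recipient, setting (the amulet / Victor / at the quarry) with a different agent. 0.
(ii): focus "at the quarry". Looking for same agent, thing, recipient (Marcus / the amulet / Victor) with some other setting — fact (6) has at the embassy there. Refuted.

0, 6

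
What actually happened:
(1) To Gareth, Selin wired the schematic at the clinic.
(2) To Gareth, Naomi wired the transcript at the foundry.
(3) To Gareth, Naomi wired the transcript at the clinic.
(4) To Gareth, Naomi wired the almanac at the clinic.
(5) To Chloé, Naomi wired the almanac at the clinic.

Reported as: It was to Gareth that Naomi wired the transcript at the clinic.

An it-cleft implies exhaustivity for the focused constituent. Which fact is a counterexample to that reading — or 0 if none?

0

Focus of the cleft: "Gareth" (the recipient). Presupposed background: Naomi as agent and the transcript as thing and at the clinic as setting.
Exhaustivity: Gareth is the only recipient satisfying that background.
No listed fact matches the background with a different recipient. Exhaustivity holds.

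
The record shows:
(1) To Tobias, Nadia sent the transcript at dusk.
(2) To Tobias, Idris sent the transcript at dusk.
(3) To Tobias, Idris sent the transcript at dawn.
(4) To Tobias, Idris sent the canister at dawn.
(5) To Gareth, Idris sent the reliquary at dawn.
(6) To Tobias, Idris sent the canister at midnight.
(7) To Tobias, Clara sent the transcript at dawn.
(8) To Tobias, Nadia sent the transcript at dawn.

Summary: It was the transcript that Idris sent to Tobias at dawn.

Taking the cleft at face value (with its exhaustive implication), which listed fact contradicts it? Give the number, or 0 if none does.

4

The cleft puts "the transcript" in focus and presupposes the open proposition with Idris as agent and Tobias as recipient and at dawn as setting.
The exhaustive reading says no other thing fits that background.
Fact (4) shares the background but with thing = the canister; exhaustivity is violated.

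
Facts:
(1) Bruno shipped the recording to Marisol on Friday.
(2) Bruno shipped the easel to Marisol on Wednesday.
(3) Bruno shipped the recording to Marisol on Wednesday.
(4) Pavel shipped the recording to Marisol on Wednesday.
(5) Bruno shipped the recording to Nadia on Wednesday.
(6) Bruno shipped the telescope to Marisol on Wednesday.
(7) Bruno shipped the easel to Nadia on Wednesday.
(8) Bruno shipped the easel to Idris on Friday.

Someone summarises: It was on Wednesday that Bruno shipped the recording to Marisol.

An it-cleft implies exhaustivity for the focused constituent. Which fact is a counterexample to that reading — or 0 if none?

Focus of the cleft: "on Wednesday" (the setting). Presupposed background: Bruno as agent and the recording as thing and Marisol as recipient.
The exhaustive reading says no other setting fits that background.
But fact (1) also has Bruno as agent and the recording as thing and Marisol as recipient, with setting = on Friday — so the exhaustive reading fails.

1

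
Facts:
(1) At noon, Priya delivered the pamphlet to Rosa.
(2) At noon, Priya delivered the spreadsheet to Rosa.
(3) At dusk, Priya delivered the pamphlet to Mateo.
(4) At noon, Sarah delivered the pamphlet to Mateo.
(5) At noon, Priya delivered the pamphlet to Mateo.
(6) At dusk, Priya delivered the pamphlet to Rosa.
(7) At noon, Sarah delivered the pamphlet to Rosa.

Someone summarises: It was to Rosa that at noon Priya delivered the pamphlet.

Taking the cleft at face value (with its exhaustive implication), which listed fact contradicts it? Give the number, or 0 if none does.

The cleft puts "Rosa" in focus and presupposes the open proposition with same agent, thing, setting (Priya / the pamphlet / at noon).
The exhaustive reading says no other recipient fits that background.
But fact (5) also has same agent, thing, setting (Priya / the pamphlet / at noon), with recipient = Mateo — so the exhaustive reading fails.

5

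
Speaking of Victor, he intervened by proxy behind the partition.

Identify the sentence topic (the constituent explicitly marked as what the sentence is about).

Victor

The construction explicitly marks "Victor" as what the sentence is about — the topic.
The remainder of the clause is the comment (what is said about the topic).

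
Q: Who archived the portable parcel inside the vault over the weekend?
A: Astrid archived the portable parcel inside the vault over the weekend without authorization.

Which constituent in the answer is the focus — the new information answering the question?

Astrid

The wh-word "who" asks about the subject (agent).
In the answer, "the portable parcel", "inside the vault" and "over the weekend" are given — repeated from the question.
"without authorization" is also new, but it specifies the manner, which is not what the question asks about — so it is not the focus.
The constituent filling the subject (agent) gap is "Astrid"; that is the focus.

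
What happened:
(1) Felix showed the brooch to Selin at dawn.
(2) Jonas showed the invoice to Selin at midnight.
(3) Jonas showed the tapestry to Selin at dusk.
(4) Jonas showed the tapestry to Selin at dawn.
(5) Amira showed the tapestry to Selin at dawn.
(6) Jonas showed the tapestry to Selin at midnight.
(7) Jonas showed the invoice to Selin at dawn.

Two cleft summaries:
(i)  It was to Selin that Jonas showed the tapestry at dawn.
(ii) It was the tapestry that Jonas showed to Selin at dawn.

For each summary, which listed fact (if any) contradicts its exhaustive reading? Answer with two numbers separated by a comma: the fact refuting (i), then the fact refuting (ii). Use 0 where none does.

(i): focus "Selin". No fact shares Jonas as agent and the tapestry as thing and at dawn as setting with a different recipient. 0.
(ii): focus "the tapestry". Looking for Jonas as agent and Selin as recipient and at dawn as setting with some other thing — fact (7) has the invoice there. Refuted.

0, 7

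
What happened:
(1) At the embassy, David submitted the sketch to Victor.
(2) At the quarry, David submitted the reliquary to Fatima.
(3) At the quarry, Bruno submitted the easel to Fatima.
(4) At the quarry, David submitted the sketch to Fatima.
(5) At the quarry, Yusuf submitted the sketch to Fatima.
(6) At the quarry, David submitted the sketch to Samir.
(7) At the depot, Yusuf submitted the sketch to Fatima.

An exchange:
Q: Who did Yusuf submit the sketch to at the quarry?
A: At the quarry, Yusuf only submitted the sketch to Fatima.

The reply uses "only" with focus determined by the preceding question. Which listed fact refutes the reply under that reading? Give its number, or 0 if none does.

Answering "Who did ... to ...?" puts focus on the recipient — here, "Fatima".
So "only" ranges over recipients; the rest (same agent, thing, setting (Yusuf / the sketch / at the quarry)) is presupposed.
No fact keeps same agent, thing, setting (Yusuf / the sketch / at the quarry) while changing the recipient; every other fact differs on something backgrounded. The reply stands.
(Fact (7) would refute a reading with focus on the setting — but that is not what the question asks.)

0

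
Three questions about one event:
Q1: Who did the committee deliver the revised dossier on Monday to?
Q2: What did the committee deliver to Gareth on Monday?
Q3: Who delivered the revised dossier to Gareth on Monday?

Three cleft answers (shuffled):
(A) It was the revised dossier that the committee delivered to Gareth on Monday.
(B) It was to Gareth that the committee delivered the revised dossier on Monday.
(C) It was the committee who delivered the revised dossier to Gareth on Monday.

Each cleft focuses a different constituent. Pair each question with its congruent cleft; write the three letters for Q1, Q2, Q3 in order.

BAC

Q1 asks about the recipient; cleft (B) focuses "to Gareth", which is the recipient — so Q1 → B.
Q2 asks about the direct object; cleft (A) focuses "the revised dossier", which is the direct object — so Q2 → A.
Q3 asks about the subject (agent); cleft (C) focuses "the committee", which is the subject (agent) — so Q3 → C.
Mapping: Q1→B, Q2→A, Q3→C.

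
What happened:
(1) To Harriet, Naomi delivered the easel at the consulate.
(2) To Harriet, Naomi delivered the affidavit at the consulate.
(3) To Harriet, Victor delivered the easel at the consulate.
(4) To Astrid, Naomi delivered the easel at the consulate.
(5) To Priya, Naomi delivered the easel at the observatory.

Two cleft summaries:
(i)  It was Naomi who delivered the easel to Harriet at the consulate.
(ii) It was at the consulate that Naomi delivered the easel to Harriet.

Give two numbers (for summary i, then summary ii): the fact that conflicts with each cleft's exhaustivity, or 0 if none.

3, 0

(i): focus "Naomi". Looking for the easel as thing and Harriet as recipient and at the consulate as setting with some other agent — fact (3) has Victor there. Refuted.
(ii): focus "at the consulate". No fact shares Naomi as agent and the easel as thing and Harriet as recipient with a different setting. 0.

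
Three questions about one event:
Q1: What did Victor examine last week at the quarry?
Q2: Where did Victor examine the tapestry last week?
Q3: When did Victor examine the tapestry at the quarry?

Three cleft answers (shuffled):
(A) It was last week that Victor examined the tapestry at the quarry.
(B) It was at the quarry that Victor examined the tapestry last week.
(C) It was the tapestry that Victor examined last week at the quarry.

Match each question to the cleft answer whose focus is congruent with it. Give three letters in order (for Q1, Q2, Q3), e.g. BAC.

Q1 asks about the direct object; cleft (C) focuses "the tapestry", which is the direct object — so Q1 → C.
Q2 asks about the location; cleft (B) focuses "at the quarry", which is the location — so Q2 → B.
Q3 asks about the time; cleft (A) focuses "last week", which is the time — so Q3 → A.
Mapping: Q1→C, Q2→B, Q3→A.

CBA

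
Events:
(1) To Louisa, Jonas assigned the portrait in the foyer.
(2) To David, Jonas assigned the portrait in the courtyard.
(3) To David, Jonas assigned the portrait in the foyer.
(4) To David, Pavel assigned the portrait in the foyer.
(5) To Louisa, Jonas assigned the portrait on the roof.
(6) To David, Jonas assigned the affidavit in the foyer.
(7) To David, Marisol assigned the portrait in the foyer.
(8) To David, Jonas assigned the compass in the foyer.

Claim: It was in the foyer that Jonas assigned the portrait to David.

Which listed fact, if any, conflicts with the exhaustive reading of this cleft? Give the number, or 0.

2

The cleft puts "in the foyer" in focus and presupposes the open proposition with Jonas as agent and the portrait as thing and David as recipient.
Exhaustivity: in the foyer is the only setting satisfying that background.
But fact (2) also has Jonas as agent and the portrait as thing and David as recipient, with setting = in the courtyard — so the exhaustive reading fails.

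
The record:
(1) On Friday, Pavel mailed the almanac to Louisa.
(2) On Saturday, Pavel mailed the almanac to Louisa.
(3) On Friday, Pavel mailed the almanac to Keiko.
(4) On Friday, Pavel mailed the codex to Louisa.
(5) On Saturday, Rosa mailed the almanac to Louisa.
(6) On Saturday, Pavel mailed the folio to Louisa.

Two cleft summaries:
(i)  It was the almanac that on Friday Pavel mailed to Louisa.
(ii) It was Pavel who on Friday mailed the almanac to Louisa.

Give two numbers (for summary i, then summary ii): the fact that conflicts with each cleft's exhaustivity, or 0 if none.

(i): focus "the almanac". Looking for agent = Pavel, recipient = Louisa, setting = on Friday with some other thing — fact (4) has the codex there. Refuted.
(ii): focus "Pavel". No fact shares thing = the almanac, recipient = Louisa, setting = on Friday with a different agent. 0.

4, 0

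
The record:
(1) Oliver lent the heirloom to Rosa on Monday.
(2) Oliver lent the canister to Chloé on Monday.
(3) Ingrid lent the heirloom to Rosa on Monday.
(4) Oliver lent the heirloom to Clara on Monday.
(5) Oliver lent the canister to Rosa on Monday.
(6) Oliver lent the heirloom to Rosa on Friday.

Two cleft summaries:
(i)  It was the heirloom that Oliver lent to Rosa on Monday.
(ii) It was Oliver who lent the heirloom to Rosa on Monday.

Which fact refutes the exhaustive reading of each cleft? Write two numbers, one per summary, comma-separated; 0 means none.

Summary (i) focuses "the heirloom" (the thing); background same agent, recipient, setting (Oliver / Rosa / on Monday). Fact (5) matches that background with thing = the canister — refutes (i).
Summary (ii) focuses "Oliver" (the agent); background same thing, recipient, setting (the heirloom / Rosa / on Monday). Fact (3) matches that background with agent = Ingrid — refutes (ii).

5, 3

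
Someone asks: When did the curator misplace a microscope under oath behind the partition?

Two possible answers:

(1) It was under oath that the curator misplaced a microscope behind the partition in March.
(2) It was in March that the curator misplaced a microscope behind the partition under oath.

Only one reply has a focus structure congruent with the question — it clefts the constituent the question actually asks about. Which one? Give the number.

2

The question word "when" targets the time.
Option (1) clefts "under oath" — the manner, not what was asked.
Option (2) clefts "in March" — that matches what the question asks about.
So the congruent reply is (2).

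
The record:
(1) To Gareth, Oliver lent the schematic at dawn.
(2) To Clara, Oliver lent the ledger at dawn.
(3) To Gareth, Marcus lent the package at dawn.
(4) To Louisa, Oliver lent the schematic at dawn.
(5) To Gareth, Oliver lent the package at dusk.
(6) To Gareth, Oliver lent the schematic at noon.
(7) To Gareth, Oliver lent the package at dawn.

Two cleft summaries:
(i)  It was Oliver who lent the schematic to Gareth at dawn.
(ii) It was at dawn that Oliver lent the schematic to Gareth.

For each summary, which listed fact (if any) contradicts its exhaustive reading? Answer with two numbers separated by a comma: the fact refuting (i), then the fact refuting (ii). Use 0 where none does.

Summary (i) focuses "Oliver" (the agent); background same thing, recipient, setting (the schematic / Gareth / at dawn). No fact matches that background with a different agent, so 0.
Summary (ii) focuses "at dawn" (the setting); background same agent, thing, recipient (Oliver / the schematic / Gareth). Fact (6) matches that background with setting = at noon — refutes (ii).

0, 6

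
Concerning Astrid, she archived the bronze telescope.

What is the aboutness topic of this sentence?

The construction explicitly marks "Astrid" as what the sentence is about — the topic.
The remainder of the clause is the comment (what is said about the topic).

Astrid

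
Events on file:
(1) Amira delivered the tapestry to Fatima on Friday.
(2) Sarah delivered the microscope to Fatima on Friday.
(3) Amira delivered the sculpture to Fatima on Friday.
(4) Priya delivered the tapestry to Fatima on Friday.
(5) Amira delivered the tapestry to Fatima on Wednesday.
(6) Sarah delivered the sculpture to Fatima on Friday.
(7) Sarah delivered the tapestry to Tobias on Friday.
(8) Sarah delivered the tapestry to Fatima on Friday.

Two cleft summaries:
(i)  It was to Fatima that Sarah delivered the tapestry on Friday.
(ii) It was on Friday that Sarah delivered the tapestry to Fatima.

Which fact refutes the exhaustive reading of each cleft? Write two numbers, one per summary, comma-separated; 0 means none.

(i): focus "Fatima". Looking for agent = Sarah, thing = the tapestry, setting = on Friday with some other recipient — fact (7) has Tobias there. Refuted.
(ii): focus "on Friday". No fact shares agent = Sarah, thing = the tapestry, recipient = Fatima with a different setting. 0.

7, 0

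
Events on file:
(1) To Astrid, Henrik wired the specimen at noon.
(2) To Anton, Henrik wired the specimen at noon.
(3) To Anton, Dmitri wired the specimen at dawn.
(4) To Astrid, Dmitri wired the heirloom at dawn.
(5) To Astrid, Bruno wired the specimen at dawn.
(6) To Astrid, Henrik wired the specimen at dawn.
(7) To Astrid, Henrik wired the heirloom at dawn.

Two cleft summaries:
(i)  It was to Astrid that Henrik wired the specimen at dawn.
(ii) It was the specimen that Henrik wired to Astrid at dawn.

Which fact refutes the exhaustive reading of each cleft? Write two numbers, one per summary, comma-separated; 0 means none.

(i): focus "Astrid". No fact shares same agent, thing, setting (Henrik / the specimen / at dawn) with a different recipient. 0.
(ii): focus "the specimen". Looking for same agent, recipient, setting (Henrik / Astrid / at dawn) with some other thing — fact (7) has the heirloom there. Refuted.

0, 7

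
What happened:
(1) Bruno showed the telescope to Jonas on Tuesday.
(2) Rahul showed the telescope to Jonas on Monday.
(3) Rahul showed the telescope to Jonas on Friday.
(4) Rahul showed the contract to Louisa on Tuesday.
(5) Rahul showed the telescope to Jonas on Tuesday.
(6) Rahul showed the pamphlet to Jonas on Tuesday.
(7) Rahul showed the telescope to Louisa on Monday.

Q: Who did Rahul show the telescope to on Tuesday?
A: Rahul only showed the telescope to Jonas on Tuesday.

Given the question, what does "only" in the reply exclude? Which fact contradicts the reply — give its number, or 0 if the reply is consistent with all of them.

0

Answering "Who did ... to ...?" puts focus on the recipient — here, "Jonas".
So "only" ranges over recipients; the rest (agent = Rahul, thing = the telescope, setting = on Tuesday) is presupposed.
No listed fact shares that background with another recipient. Nothing contradicts the reply.
(Fact (2) would refute a reading with focus on the setting — but that is not what the question asks.)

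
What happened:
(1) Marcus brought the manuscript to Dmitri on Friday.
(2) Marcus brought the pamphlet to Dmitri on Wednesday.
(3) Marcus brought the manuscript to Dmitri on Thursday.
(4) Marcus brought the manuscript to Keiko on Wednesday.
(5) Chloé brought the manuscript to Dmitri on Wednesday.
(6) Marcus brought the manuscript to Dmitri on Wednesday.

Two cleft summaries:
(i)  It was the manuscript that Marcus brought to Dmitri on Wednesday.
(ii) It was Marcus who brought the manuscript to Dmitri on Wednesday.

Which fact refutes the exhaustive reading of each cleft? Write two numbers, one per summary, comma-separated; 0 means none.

Summary (i) focuses "the manuscript" (the thing); background Marcus as agent and Dmitri as recipient and on Wednesday as setting. Fact (2) matches that background with thing = the pamphlet — refutes (i).
Summary (ii) focuses "Marcus" (the agent); background the manuscript as thing and Dmitri as recipient and on Wednesday as setting. Fact (5) matches that background with agent = Chloé — refutes (ii).

2, 5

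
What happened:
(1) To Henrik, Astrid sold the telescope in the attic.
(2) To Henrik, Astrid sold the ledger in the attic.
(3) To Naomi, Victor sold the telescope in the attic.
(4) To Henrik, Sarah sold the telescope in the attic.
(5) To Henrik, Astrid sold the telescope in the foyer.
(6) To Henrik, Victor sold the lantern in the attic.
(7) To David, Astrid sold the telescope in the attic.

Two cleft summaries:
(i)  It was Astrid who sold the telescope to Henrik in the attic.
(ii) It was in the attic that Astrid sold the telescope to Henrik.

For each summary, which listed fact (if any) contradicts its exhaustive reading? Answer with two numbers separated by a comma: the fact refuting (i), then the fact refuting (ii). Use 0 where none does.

4, 5

(i): focus "Astrid". Looking for thing = the telescope, recipient = Henrik, setting = in the attic with some other agent — fact (4) has Sarah there. Refuted.
(ii): focus "in the attic". Looking for agent = Astrid, thing = the telescope, recipient = Henrik with some other setting — fact (5) has in the foyer there. Refuted.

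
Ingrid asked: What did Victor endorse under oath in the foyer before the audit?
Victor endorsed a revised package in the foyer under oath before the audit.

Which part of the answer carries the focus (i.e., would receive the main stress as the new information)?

a revised package

The wh-word "what" asks about the direct object.
In the answer, "Victor", "under oath", "before the audit" and "in the foyer" are given — repeated from the question.
The constituent filling the direct object gap is "a revised package"; that is the focus and would carry nuclear stress.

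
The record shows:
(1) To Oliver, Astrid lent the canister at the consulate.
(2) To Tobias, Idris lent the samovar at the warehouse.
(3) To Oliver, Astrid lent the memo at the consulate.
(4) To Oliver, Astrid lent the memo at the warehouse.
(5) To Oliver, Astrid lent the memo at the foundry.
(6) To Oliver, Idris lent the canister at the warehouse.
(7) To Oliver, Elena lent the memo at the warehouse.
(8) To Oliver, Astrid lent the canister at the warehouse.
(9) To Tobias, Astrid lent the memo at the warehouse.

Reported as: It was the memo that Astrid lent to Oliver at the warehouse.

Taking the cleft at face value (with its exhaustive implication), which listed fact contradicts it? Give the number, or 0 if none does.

8

The cleft puts "the memo" in focus and presupposes the open proposition with agent = Astrid, recipient = Oliver, setting = at the warehouse.
The exhaustive reading says no other thing fits that background.
Fact (8) shares the background but with thing = the canister; exhaustivity is violated.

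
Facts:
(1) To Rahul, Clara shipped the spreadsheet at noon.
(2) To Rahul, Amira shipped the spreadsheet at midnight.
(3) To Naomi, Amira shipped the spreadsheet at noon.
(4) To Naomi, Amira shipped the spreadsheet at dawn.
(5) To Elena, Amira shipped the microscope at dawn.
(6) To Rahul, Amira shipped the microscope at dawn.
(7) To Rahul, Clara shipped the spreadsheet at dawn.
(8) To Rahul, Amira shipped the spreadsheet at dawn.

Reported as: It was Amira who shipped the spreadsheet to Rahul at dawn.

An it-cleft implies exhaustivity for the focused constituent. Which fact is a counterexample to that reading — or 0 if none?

7

The cleft puts "Amira" in focus and presupposes the open proposition with the spreadsheet as thing and Rahul as recipient and at dawn as setting.
Exhaustivity: Amira is the only agent satisfying that background.
But fact (7) also has the spreadsheet as thing and Rahul as recipient and at dawn as setting, with agent = Clara — so the exhaustive reading fails.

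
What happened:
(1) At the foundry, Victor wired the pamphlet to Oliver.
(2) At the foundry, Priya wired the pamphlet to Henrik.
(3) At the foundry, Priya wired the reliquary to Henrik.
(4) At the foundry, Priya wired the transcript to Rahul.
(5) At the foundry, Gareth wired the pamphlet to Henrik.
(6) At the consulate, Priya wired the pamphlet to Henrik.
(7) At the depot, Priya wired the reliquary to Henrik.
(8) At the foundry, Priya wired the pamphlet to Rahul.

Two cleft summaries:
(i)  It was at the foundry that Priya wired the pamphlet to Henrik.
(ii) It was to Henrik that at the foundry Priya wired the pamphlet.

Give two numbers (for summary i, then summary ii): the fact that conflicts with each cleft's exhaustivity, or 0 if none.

6, 8

Summary (i) focuses "at the foundry" (the setting); background agent = Priya, thing = the pamphlet, recipient = Henrik. Fact (6) matches that background with setting = at the consulate — refutes (i).
Summary (ii) focuses "Henrik" (the recipient); background agent = Priya, thing = the pamphlet, setting = at the foundry. Fact (8) matches that background with recipient = Rahul — refutes (ii).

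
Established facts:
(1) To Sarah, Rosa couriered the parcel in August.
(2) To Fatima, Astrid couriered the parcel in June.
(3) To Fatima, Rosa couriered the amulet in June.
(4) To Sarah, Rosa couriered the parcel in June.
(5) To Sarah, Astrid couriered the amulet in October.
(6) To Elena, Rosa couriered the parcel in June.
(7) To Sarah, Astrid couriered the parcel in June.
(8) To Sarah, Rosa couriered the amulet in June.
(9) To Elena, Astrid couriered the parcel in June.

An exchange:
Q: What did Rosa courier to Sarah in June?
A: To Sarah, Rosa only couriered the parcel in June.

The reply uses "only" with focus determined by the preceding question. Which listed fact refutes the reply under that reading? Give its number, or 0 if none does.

The question "What did ...?" targets the thing, so in the reply the focus falls on "the parcel".
So "only" ranges over things; the rest (agent = Rosa, recipient = Sarah, setting = in June) is presupposed.
Fact (8) keeps agent = Rosa, recipient = Sarah, setting = in June but has thing = the amulet; that refutes the reply.
(Fact (1) would refute a reading with focus on the setting — but that is not what the question asks.)

8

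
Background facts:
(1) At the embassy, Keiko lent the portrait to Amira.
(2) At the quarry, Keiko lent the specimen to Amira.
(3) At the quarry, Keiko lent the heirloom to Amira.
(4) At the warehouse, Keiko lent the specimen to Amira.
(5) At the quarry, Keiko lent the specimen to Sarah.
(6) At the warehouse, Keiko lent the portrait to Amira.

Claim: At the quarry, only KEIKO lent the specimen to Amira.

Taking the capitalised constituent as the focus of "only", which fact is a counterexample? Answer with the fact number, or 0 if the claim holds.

0

The capitals mark "Keiko" as focus. So "only" rules out other agents, with the rest (the specimen as thing and Amira as recipient and at the quarry as setting) as background.
Every other fact changes something in the background, not just the agent. Nothing refutes the claim.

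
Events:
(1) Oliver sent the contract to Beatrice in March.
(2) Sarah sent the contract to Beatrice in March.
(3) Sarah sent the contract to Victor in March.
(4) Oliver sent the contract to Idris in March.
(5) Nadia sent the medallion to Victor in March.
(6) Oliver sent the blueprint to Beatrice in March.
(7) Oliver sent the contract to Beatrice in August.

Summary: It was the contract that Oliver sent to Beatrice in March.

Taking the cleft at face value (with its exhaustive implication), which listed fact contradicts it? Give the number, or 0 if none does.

Focus of the cleft: "the contract" (the thing). Presupposed background: agent = Oliver, recipient = Beatrice, setting = in March.
The exhaustive reading says no other thing fits that background.
Fact (6) shares the background but with thing = the blueprint; exhaustivity is violated.

6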